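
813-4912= -4099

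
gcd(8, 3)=1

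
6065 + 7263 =13328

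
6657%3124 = 409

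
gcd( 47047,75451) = 1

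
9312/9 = 1034 + 2/3=1034.67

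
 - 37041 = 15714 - 52755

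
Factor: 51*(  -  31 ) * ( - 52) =82212 =2^2 * 3^1*13^1*17^1 * 31^1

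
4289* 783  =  3358287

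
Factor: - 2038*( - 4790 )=9762020  =  2^2 * 5^1*479^1*1019^1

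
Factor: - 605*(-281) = 170005  =  5^1*11^2 * 281^1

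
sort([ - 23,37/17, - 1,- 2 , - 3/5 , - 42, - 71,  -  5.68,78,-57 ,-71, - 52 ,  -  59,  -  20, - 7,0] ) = [  -  71, - 71, - 59,  -  57 , - 52 , - 42,-23,-20, - 7 ,- 5.68, - 2 , - 1,  -  3/5 , 0,37/17, 78]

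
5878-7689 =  -1811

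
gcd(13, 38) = 1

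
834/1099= 834/1099 = 0.76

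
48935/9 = 5437+2/9 = 5437.22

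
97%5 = 2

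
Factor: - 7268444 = - 2^2 * 29^1*62659^1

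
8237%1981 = 313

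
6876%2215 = 231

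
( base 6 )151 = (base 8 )103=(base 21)34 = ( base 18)3d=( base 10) 67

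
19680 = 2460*8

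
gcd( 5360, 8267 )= 1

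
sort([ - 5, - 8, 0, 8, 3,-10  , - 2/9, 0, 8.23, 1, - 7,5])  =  [ - 10, - 8, - 7, - 5, - 2/9, 0, 0, 1, 3,5, 8,8.23]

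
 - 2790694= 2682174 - 5472868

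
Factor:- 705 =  - 3^1*5^1*47^1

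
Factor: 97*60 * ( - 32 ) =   -  186240 = - 2^7*3^1*5^1* 97^1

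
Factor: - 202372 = -2^2*50593^1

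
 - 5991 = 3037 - 9028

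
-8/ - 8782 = 4/4391=0.00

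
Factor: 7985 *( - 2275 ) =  - 5^3*7^1*13^1* 1597^1 = - 18165875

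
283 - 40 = 243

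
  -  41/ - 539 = 41/539  =  0.08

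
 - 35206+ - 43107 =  - 78313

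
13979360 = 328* 42620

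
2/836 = 1/418=0.00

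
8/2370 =4/1185= 0.00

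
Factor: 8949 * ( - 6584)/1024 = -2^(-7 ) * 3^1*19^1*157^1 * 823^1  =  - 7365027/128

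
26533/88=26533/88  =  301.51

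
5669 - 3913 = 1756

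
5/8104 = 5/8104=0.00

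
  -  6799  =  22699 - 29498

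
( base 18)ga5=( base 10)5369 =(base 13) 25A0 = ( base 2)1010011111001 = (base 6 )40505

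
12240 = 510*24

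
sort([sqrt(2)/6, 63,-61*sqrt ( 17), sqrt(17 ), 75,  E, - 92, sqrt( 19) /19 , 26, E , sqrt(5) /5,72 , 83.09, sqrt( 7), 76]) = [ - 61*sqrt ( 17) , - 92,sqrt( 19)/19, sqrt(2)/6, sqrt( 5)/5, sqrt(7), E,E, sqrt(17),26,63,72, 75, 76,83.09] 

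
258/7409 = 258/7409 = 0.03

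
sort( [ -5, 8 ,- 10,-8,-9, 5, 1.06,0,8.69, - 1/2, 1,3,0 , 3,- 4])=[-10,-9, - 8,-5, - 4, - 1/2,0, 0, 1,1.06, 3, 3,5,8,8.69]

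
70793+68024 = 138817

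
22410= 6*3735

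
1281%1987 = 1281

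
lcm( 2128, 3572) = 100016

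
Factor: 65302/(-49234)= - 317/239 = - 239^( - 1)*317^1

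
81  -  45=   36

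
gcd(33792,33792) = 33792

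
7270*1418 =10308860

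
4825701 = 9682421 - 4856720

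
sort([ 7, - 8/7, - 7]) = [  -  7, - 8/7, 7]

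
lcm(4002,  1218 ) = 28014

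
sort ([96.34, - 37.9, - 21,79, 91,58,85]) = [-37.9, - 21,  58,79, 85, 91, 96.34 ]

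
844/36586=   422/18293 = 0.02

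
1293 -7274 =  - 5981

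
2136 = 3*712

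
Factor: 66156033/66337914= 2^( - 1 )*1873^( - 1 ) * 5903^ ( - 1)*22052011^1=22052011/22112638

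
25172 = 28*899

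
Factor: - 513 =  - 3^3 * 19^1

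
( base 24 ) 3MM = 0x8e6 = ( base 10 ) 2278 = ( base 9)3111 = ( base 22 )4fc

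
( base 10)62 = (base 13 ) 4a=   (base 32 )1u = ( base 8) 76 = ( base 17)3B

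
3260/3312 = 815/828 = 0.98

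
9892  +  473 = 10365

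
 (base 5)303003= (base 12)5789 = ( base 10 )9753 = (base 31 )A4J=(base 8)23031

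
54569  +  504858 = 559427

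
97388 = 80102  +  17286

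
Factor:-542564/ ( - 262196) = 209/101=11^1*19^1 *101^( - 1)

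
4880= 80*61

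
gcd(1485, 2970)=1485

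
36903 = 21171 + 15732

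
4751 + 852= 5603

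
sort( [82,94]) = [ 82,94]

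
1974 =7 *282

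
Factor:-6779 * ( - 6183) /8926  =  2^( - 1)*3^3*229^1*4463^ ( - 1 )*6779^1 = 41914557/8926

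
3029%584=109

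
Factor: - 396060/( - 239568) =2^( - 2)*5^1*31^( - 1)*41^1 =205/124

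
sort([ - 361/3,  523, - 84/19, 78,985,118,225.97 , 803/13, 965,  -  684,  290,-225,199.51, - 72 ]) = [ - 684, - 225, - 361/3,  -  72 , - 84/19, 803/13, 78,  118,  199.51,225.97, 290,  523,965 , 985 ] 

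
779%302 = 175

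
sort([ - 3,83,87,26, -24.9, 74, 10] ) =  [ - 24.9, - 3,  10, 26,74,  83, 87]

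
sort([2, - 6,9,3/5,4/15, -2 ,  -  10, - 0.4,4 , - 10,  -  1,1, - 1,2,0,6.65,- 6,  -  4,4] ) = [ - 10, - 10, - 6, - 6,-4,  -  2, - 1, - 1, - 0.4, 0,  4/15, 3/5, 1,  2,2, 4,4,6.65,9 ] 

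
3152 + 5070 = 8222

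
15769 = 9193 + 6576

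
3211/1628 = 1+1583/1628= 1.97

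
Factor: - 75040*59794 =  - 4486941760 = - 2^6*5^1 * 7^2*67^1*4271^1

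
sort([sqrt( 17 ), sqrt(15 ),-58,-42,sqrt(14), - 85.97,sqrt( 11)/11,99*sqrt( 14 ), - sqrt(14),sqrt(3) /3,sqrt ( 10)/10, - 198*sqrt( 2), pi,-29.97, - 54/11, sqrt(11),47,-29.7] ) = [-198*sqrt( 2), - 85.97, -58 ,- 42,-29.97,-29.7, - 54/11,- sqrt( 14),sqrt( 11)/11,sqrt(10)/10,sqrt( 3)/3,pi,sqrt (11),sqrt( 14),  sqrt ( 15),sqrt (17 ),47,99*sqrt( 14)]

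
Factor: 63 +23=2^1*43^1  =  86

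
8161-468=7693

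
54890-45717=9173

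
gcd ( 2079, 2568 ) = 3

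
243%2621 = 243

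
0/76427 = 0 = 0.00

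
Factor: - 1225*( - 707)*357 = 3^1*5^2*7^4*17^1*101^1  =  309188775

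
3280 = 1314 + 1966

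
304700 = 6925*44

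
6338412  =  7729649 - 1391237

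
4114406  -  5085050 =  - 970644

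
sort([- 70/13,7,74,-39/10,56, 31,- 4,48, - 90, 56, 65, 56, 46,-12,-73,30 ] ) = [- 90, - 73, - 12 , - 70/13 ,-4,-39/10, 7, 30,31, 46, 48,56,56,56, 65, 74] 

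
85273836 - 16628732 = 68645104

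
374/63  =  374/63  =  5.94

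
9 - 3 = 6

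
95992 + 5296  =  101288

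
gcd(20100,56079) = 201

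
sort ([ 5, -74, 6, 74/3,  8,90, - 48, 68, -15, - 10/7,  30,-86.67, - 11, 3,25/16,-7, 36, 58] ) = [-86.67,-74, - 48,- 15, - 11, - 7, - 10/7, 25/16,3, 5, 6, 8, 74/3, 30, 36, 58,68,90 ] 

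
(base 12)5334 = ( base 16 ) 2398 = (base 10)9112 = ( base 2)10001110011000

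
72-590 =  - 518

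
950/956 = 475/478 = 0.99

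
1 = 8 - 7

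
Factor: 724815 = 3^3 * 5^1*7^1* 13^1 * 59^1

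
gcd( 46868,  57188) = 4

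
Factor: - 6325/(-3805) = 1265/761= 5^1 *11^1*23^1*761^(-1 )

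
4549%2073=403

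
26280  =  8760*3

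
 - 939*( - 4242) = 3983238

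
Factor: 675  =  3^3*5^2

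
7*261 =1827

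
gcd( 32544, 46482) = 6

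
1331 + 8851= 10182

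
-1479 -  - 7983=6504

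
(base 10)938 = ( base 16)3aa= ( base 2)1110101010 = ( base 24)1F2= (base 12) 662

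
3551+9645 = 13196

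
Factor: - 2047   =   - 23^1*89^1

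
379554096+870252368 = 1249806464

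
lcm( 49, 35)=245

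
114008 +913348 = 1027356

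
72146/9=8016  +  2/9 = 8016.22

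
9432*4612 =43500384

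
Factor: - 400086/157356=- 2^ (  -  1)*47^( - 1) * 239^1=- 239/94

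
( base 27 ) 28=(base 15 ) 42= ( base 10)62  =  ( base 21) 2k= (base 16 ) 3e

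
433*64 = 27712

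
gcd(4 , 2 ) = 2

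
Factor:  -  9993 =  - 3^1*3331^1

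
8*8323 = 66584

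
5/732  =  5/732 =0.01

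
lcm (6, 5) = 30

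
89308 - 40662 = 48646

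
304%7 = 3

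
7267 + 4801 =12068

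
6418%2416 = 1586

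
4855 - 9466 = - 4611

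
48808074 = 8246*5919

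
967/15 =967/15 = 64.47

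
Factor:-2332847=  - 11^1*29^1*71^1*103^1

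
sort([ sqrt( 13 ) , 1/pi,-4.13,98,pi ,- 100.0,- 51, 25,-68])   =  [-100.0, - 68, - 51 , - 4.13,1/pi , pi, sqrt( 13),25, 98 ]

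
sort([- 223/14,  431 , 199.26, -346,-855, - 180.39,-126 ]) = [-855,-346,-180.39,-126, - 223/14,199.26,431 ]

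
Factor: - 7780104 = -2^3 * 3^3  *  181^1*199^1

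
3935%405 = 290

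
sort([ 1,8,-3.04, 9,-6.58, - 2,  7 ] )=[  -  6.58, - 3.04, -2,1, 7,8,  9] 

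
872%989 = 872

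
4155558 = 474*8767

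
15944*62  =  988528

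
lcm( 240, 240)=240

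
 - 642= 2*( - 321 ) 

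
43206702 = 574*75273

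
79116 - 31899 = 47217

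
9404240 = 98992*95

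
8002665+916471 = 8919136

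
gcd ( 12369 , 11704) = 133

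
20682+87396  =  108078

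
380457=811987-431530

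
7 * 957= 6699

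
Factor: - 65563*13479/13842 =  - 2^ (-1)*3^( - 1 )*769^( - 1)*4493^1*  65563^1 = - 294574559/4614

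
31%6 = 1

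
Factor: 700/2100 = 3^( - 1) = 1/3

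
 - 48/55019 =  - 1+54971/55019 = - 0.00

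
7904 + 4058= 11962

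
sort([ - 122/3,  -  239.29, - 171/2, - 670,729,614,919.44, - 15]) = [ - 670, - 239.29, - 171/2, - 122/3, - 15,614,729 , 919.44] 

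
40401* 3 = 121203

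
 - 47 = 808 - 855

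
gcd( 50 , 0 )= 50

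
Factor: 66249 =3^2*17^1*433^1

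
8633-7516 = 1117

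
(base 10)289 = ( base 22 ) d3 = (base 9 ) 351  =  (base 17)100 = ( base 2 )100100001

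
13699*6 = 82194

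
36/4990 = 18/2495 = 0.01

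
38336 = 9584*4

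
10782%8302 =2480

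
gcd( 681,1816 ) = 227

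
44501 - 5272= 39229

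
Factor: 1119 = 3^1 * 373^1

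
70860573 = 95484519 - 24623946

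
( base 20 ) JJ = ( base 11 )333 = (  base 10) 399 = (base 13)249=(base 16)18f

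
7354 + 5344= 12698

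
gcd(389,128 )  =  1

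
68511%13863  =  13059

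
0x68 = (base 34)32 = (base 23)4C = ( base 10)104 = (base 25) 44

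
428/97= 428/97 = 4.41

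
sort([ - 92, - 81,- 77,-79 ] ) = [ - 92, - 81, - 79, - 77] 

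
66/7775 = 66/7775 = 0.01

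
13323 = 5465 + 7858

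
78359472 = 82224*953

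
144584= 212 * 682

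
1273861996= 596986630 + 676875366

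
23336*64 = 1493504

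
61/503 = 61/503 =0.12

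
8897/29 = 306 + 23/29= 306.79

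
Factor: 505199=557^1* 907^1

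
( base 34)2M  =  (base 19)4E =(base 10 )90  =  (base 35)2K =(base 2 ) 1011010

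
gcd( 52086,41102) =2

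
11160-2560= 8600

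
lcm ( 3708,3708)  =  3708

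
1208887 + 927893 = 2136780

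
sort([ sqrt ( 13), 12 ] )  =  [ sqrt(13) , 12 ]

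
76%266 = 76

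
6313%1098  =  823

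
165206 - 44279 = 120927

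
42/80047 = 42/80047 = 0.00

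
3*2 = 6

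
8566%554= 256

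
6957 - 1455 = 5502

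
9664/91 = 106 + 18/91 = 106.20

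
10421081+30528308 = 40949389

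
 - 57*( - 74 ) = 4218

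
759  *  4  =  3036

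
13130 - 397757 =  - 384627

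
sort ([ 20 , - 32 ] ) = [ - 32,20] 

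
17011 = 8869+8142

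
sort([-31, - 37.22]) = [ - 37.22,-31 ] 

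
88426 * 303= 26793078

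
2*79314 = 158628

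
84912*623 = 52900176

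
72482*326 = 23629132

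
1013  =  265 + 748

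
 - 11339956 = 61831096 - 73171052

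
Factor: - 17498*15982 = -279653036 = - 2^2*13^1 * 61^1*131^1*673^1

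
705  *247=174135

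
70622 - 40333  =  30289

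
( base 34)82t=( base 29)b37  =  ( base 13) 433B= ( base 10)9345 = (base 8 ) 22201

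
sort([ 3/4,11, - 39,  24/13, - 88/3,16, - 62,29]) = [-62, - 39,-88/3,  3/4,24/13, 11,16, 29] 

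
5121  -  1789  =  3332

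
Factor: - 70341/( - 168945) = 23447/56315=5^( - 1 )* 7^(-1 )*1609^(-1)*23447^1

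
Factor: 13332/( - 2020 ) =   -  33/5= - 3^1*5^( - 1 )*11^1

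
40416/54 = 748+4/9 = 748.44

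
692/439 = 1+253/439=1.58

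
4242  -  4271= - 29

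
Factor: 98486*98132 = 2^3*23^1*2141^1*24533^1 = 9664628152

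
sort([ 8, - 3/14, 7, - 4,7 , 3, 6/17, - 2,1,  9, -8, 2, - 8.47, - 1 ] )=[  -  8.47, - 8, - 4, - 2, - 1, - 3/14, 6/17,1,2,3, 7,  7,8,9 ]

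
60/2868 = 5/239 = 0.02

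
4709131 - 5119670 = -410539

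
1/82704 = 1/82704 = 0.00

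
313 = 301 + 12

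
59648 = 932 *64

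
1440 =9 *160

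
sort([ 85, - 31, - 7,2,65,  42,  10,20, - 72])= [ - 72, - 31, - 7,2,10,  20,42,  65,85]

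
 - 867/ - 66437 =867/66437 = 0.01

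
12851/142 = 90 + 1/2 = 90.50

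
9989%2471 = 105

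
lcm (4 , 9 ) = 36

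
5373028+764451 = 6137479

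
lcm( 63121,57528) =4544712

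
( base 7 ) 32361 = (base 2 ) 1111110001111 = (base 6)101223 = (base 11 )6085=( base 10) 8079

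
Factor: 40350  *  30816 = 2^6 * 3^3 * 5^2*107^1*269^1= 1243425600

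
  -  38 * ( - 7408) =281504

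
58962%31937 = 27025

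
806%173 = 114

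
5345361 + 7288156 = 12633517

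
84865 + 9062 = 93927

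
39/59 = 39/59 = 0.66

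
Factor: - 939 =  - 3^1*313^1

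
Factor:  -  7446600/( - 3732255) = 165480/82939 = 2^3*3^1 *5^1 * 7^1 * 197^1*82939^( - 1)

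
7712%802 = 494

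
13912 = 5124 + 8788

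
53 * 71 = 3763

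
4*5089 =20356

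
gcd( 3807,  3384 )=423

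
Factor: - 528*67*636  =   - 22499136 = - 2^6*3^2 * 11^1*53^1 * 67^1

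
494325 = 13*38025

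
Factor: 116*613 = 71108=2^2 *29^1*613^1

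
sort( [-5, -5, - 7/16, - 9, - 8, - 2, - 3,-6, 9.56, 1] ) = [ - 9, - 8, - 6, -5, - 5, - 3, - 2, - 7/16, 1,  9.56]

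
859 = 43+816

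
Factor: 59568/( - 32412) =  - 2^2 * 17^1 * 37^( - 1 )  =  -  68/37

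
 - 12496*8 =-99968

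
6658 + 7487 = 14145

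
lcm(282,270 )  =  12690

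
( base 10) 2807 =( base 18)8bh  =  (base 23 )571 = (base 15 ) C72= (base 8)5367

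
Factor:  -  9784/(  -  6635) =2^3*5^(  -  1 )*1223^1*1327^ (-1)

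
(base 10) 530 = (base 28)IQ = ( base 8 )1022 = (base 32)gi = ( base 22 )122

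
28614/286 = 14307/143 = 100.05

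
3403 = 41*83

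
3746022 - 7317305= - 3571283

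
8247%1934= 511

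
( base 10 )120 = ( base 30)40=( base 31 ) 3R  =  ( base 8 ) 170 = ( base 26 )4g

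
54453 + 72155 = 126608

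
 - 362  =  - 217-145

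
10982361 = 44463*247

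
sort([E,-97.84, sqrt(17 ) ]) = [  -  97.84, E,sqrt ( 17 )]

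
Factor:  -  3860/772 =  - 5^1= - 5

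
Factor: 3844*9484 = 2^4*31^2*2371^1 = 36456496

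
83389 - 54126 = 29263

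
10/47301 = 10/47301  =  0.00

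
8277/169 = 48 + 165/169 = 48.98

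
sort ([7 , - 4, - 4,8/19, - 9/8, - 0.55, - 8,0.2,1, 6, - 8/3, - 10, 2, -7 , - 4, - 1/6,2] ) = [ - 10 , - 8, - 7, - 4, - 4, - 4, - 8/3 , - 9/8,  -  0.55, - 1/6, 0.2, 8/19, 1, 2,  2, 6, 7]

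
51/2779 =51/2779 = 0.02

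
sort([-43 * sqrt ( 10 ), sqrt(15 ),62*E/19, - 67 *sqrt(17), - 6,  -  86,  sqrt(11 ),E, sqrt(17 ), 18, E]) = [ - 67*sqrt(17), - 43*sqrt(10 ) , - 86, - 6, E, E, sqrt(11 ),sqrt( 15), sqrt( 17 ), 62 * E/19,18]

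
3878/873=4 + 386/873= 4.44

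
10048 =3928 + 6120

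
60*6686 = 401160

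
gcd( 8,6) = 2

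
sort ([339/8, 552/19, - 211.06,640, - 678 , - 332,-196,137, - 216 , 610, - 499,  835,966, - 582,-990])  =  [  -  990, - 678, - 582, - 499,  -  332,-216,  -  211.06,  -  196,552/19,339/8, 137, 610, 640,835,966 ] 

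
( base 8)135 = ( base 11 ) 85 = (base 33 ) 2R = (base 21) 49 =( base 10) 93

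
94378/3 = 94378/3 = 31459.33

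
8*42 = 336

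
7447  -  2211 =5236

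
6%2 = 0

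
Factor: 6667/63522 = 2^(  -  1 ) *3^( - 2)*59^1*113^1*3529^ ( - 1 )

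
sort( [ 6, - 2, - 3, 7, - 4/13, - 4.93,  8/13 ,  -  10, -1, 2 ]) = [-10,  -  4.93, - 3, - 2,  -  1,-4/13 , 8/13,2, 6,7 ] 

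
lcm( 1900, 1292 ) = 32300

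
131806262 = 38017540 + 93788722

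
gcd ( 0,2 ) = 2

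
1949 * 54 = 105246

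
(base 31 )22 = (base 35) 1t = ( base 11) 59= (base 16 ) 40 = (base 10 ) 64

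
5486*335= 1837810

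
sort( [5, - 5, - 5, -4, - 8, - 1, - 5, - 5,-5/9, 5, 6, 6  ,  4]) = [-8, - 5,-5,-5,-5, - 4,-1,-5/9, 4, 5, 5, 6, 6] 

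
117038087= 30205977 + 86832110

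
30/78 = 5/13= 0.38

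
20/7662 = 10/3831= 0.00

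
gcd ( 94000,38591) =1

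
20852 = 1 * 20852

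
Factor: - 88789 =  - 88789^1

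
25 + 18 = 43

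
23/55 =23/55 = 0.42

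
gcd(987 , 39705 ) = 3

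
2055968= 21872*94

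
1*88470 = 88470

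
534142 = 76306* 7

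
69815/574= 121 + 361/574 = 121.63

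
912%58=42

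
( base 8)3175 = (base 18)525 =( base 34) 1et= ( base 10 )1661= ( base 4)121331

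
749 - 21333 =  - 20584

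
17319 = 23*753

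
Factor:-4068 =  - 2^2*3^2*113^1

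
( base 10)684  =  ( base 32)LC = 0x2ac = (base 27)P9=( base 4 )22230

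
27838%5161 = 2033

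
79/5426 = 79/5426 = 0.01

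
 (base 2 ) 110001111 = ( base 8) 617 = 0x18f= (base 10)399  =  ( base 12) 293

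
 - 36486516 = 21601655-58088171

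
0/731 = 0 = 0.00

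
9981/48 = 3327/16= 207.94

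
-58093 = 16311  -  74404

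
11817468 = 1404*8417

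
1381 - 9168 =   -  7787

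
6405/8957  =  6405/8957= 0.72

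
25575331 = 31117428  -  5542097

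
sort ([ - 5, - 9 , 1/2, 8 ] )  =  [ - 9, - 5, 1/2, 8]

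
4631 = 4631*1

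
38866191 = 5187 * 7493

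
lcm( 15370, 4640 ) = 245920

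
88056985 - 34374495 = 53682490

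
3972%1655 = 662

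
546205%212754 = 120697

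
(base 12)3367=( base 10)5695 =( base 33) 57j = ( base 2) 1011000111111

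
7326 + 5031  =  12357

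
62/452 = 31/226 = 0.14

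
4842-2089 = 2753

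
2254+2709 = 4963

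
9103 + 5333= 14436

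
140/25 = 5+3/5 = 5.60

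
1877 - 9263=-7386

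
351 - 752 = - 401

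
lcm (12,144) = 144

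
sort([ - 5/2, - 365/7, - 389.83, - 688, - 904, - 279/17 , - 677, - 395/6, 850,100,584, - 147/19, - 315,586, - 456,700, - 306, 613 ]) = [ - 904,-688,- 677,-456 , - 389.83, - 315, - 306, - 395/6, - 365/7, - 279/17, - 147/19, - 5/2, 100, 584,586,613,700,850 ]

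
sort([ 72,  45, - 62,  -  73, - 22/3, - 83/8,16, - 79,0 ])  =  [ - 79 , - 73,-62, - 83/8,- 22/3, 0,16, 45, 72]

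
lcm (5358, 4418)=251826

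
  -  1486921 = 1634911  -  3121832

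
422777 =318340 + 104437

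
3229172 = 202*15986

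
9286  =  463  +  8823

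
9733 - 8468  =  1265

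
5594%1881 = 1832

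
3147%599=152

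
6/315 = 2/105=0.02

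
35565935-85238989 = -49673054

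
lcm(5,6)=30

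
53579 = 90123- 36544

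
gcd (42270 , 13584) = 6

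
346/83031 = 346/83031=   0.00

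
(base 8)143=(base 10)99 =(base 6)243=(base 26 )3L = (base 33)30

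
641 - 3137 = -2496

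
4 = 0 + 4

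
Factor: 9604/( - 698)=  - 4802/349=-2^1*7^4*349^(-1)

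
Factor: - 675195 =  - 3^1*5^1*45013^1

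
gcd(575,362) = 1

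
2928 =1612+1316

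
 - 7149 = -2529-4620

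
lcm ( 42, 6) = 42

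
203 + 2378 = 2581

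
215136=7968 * 27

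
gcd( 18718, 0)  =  18718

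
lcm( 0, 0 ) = 0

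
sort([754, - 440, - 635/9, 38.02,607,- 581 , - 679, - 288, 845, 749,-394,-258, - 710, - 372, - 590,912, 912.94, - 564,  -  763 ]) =[- 763, - 710,  -  679 ,-590, - 581,-564, - 440  , - 394,-372, -288, - 258,  -  635/9,38.02,  607,749, 754, 845, 912, 912.94]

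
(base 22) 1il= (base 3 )1020101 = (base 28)145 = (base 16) 385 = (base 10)901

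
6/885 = 2/295 = 0.01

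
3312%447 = 183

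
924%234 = 222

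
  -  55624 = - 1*55624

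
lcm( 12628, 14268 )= 1098636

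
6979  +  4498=11477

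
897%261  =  114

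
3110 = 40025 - 36915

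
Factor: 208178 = 2^1*104089^1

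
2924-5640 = -2716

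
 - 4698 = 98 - 4796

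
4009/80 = 50 + 9/80 = 50.11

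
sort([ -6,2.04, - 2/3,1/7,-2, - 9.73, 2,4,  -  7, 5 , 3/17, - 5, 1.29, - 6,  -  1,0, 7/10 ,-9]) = [ - 9.73, - 9, - 7, - 6 , - 6, - 5, - 2,-1, - 2/3, 0, 1/7,3/17, 7/10,1.29,2, 2.04, 4, 5]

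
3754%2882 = 872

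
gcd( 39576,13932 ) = 12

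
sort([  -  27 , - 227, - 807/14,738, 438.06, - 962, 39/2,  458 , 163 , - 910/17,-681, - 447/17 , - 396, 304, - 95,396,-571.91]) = [ - 962, - 681, - 571.91, - 396, - 227, - 95,-807/14,-910/17, - 27, - 447/17,39/2,  163,  304,  396,  438.06, 458,  738]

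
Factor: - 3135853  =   - 7^2*63997^1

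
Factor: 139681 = 139681^1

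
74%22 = 8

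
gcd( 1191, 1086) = 3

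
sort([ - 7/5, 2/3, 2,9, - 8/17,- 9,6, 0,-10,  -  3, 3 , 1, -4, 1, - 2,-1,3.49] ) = [ - 10 ,-9, - 4,-3,-2, - 7/5, - 1,-8/17 , 0,2/3,1, 1,2,3 , 3.49, 6,9] 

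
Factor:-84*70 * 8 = - 47040 = -  2^6*3^1 * 5^1* 7^2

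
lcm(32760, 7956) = 556920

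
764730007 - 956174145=  -  191444138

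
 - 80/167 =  - 80/167 = - 0.48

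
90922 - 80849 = 10073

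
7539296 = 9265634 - 1726338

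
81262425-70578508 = 10683917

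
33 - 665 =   -  632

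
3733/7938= 3733/7938= 0.47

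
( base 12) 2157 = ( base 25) 5lh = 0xe53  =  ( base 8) 7123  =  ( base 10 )3667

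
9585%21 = 9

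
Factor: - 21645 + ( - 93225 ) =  - 2^1*3^1*5^1 * 7^1*547^1 = -114870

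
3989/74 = 53 + 67/74 = 53.91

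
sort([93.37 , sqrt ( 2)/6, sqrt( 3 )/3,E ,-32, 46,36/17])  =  [ - 32 , sqrt( 2 )/6 , sqrt( 3 )/3, 36/17 , E,46,  93.37]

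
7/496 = 7/496 = 0.01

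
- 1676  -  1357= -3033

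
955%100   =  55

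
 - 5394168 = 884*( - 6102 ) 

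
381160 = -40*( - 9529)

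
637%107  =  102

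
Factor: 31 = 31^1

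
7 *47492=332444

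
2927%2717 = 210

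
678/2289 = 226/763= 0.30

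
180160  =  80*2252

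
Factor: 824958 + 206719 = 1031677 =1031677^1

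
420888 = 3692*114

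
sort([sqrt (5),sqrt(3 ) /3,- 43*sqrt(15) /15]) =[-43*sqrt(15 )/15,sqrt( 3)/3, sqrt( 5)]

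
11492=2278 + 9214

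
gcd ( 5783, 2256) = 1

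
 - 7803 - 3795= - 11598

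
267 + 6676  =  6943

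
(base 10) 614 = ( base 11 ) 509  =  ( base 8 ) 1146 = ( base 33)ik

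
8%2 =0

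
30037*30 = 901110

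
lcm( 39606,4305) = 198030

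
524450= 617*850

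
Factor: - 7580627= -7580627^1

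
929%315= 299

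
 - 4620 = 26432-31052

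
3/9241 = 3/9241 = 0.00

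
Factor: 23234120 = 2^3 *5^1*7^1*13^2*491^1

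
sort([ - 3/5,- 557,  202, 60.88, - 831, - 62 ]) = [-831, - 557,-62, - 3/5,60.88,  202]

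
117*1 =117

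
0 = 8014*0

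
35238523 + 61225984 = 96464507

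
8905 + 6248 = 15153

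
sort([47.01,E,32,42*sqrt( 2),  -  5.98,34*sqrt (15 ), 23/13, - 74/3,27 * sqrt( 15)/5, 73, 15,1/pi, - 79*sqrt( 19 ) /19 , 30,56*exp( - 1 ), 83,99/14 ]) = [-74/3,-79*sqrt( 19 )/19, - 5.98,1/pi,23/13, E,99/14,  15,56*exp(  -  1),27*sqrt ( 15)/5,  30, 32,47.01,42*sqrt(2 ),73,  83, 34*sqrt( 15 )]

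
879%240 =159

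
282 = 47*6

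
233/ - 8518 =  - 233/8518 = - 0.03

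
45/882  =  5/98= 0.05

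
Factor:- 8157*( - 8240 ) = 2^4*3^1*5^1*103^1*2719^1= 67213680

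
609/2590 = 87/370 = 0.24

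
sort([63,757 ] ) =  [63, 757]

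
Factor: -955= - 5^1*191^1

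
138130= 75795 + 62335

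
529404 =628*843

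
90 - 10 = 80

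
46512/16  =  2907  =  2907.00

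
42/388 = 21/194 = 0.11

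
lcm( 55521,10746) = 333126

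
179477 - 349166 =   -  169689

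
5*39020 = 195100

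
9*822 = 7398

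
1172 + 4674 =5846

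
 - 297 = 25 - 322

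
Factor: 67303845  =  3^3*5^1*7^1 * 67^1*1063^1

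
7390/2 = 3695 = 3695.00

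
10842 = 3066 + 7776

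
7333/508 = 14  +  221/508=14.44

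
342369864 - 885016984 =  - 542647120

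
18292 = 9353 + 8939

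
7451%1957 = 1580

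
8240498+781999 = 9022497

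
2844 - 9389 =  - 6545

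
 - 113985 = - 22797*5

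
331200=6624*50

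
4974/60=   829/10 = 82.90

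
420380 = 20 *21019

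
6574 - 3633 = 2941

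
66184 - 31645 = 34539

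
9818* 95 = 932710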